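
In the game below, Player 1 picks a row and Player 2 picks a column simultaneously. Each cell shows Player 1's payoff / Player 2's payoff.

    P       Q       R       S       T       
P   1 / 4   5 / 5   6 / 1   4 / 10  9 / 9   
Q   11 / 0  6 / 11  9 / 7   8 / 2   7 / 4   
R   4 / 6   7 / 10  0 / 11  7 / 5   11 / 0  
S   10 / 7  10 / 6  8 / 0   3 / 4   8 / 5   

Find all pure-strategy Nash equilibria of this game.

There is no pure-strategy Nash equilibrium

Find each player's best response to every opponent strategy; NE are the intersections.
Player 1's best responses — vs P: Q (payoff 11); vs Q: S (payoff 10); vs R: Q (payoff 9); vs S: Q (payoff 8); vs T: R (payoff 11).
Player 2's best responses — vs P: S (payoff 10); vs Q: Q (payoff 11); vs R: R (payoff 11); vs S: P (payoff 7).
No cell has both players best-responding. For instance, Player 1's best reply to S is Q, but against Q Player 2 prefers Q over S.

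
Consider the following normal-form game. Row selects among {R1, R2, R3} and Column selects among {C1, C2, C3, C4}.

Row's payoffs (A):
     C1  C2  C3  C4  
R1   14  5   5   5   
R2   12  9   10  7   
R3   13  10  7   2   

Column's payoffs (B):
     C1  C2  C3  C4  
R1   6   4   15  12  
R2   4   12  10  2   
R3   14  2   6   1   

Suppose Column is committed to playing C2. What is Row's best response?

R3

With Column fixed at C2, Row's payoffs are: R1 → 5, R2 → 9, R3 → 10.
The maximum is 10, achieved by R3.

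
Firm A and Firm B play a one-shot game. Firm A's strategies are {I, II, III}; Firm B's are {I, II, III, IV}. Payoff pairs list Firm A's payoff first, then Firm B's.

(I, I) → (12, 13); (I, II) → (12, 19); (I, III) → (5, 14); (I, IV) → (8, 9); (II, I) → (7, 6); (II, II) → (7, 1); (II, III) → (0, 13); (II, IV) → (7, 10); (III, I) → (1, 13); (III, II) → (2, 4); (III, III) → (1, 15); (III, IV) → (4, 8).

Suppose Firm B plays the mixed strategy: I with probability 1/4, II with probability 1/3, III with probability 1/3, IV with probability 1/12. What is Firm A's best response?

I

Firm A's best reply maximizes expected payoff against the mix.
I: (1/4)·12 + (1/3)·12 + (1/3)·5 + (1/12)·8 = 28/3
II: (1/4)·7 + (1/3)·7 + (1/3)·0 + (1/12)·7 = 14/3
III: (1/4)·1 + (1/3)·2 + (1/3)·1 + (1/12)·4 = 19/12
Highest expected payoff is 28/3, from I.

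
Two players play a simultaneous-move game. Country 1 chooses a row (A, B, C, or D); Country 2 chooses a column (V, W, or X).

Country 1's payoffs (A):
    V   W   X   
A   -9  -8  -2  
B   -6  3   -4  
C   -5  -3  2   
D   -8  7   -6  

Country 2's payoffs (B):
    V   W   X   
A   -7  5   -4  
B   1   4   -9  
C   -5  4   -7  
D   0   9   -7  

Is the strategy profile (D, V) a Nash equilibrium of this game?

No

Holding Country 2 at V: Country 1 gets -8 from D but could get -5 by switching to C. Country 1 has a profitable deviation.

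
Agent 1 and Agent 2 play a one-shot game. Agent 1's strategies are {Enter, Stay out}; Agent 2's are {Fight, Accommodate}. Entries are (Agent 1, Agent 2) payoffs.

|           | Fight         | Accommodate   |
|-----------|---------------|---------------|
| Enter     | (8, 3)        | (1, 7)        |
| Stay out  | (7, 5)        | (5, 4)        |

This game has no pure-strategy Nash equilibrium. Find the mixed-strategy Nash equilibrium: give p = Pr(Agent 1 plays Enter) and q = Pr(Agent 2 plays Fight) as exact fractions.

p = 1/5, q = 4/5

In a mixed NE each player is indifferent between their pure strategies, so the opponent's mix sets the indifference.
Agent 2 indifferent between Fight and Accommodate: p·3 + (1−p)·5 = p·7 + (1−p)·4 ⟹ 5 + (-2)p = 4 + 3p ⟹ p = 1/5.
Agent 1 indifferent between Enter and Stay out: q·8 + (1−q)·1 = q·7 + (1−q)·5 ⟹ 1 + 7q = 5 + 2q ⟹ q = 4/5.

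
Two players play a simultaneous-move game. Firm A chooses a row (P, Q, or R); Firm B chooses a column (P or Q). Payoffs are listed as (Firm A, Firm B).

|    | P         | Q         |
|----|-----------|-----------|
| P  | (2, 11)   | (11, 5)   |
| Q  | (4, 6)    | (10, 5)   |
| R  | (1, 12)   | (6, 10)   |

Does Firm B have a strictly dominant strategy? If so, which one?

P

Check whether one of Firm B's strategies beats all alternatives regardless of what the opponent does.
P strictly dominates: vs P: 11 > 5; vs Q: 6 > 5; vs R: 12 > 10.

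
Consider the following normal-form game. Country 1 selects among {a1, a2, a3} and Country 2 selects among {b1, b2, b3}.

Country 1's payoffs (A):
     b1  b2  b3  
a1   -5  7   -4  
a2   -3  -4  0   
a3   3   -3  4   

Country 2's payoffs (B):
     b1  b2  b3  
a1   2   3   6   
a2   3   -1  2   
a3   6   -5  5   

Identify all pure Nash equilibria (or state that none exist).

A profile is a Nash equilibrium when each player is best-responding to the other.
Country 1's best responses — vs b1: a3 (payoff 3); vs b2: a1 (payoff 7); vs b3: a3 (payoff 4).
Country 2's best responses — vs a1: b3 (payoff 6); vs a2: b1 (payoff 3); vs a3: b1 (payoff 6).
The only mutual best response is (a3, b1); neither player gains by switching there.

(a3, b1)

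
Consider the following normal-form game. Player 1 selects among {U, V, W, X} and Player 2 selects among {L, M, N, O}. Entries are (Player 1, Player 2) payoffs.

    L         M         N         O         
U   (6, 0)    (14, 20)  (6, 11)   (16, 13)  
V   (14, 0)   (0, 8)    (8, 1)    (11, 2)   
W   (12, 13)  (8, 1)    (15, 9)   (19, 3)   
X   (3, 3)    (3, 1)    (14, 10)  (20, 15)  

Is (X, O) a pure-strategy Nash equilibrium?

Yes

Holding Player 2 at O: Player 1 gets 20 from X, versus 16 from U, 11 from V, 19 from W. No profitable deviation for Player 1.
Holding Player 1 at X: Player 2 gets 15 from O, versus 3 from L, 1 from M, 10 from N. No profitable deviation for Player 2 either.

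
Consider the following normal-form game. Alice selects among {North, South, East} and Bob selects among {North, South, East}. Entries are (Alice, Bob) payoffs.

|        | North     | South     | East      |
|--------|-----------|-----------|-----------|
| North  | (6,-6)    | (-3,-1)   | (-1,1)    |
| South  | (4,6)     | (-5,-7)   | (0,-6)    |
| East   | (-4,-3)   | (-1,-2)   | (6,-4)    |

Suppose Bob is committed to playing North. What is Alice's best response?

North

With Bob fixed at North, Alice's payoffs are: North → 6, South → 4, East → -4.
The maximum is 6, achieved by North.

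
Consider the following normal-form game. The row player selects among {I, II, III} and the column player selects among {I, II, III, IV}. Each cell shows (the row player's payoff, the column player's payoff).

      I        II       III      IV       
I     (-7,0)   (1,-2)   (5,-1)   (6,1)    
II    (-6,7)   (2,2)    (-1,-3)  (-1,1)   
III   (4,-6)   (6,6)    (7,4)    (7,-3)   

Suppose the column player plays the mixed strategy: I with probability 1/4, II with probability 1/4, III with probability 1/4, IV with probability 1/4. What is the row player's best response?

III

The row player's best reply maximizes expected payoff against the mix.
I: (1/4)·(-7) + (1/4)·1 + (1/4)·5 + (1/4)·6 = 5/4
II: (1/4)·(-6) + (1/4)·2 + (1/4)·(-1) + (1/4)·(-1) = -3/2
III: (1/4)·4 + (1/4)·6 + (1/4)·7 + (1/4)·7 = 6
Highest expected payoff is 6, from III.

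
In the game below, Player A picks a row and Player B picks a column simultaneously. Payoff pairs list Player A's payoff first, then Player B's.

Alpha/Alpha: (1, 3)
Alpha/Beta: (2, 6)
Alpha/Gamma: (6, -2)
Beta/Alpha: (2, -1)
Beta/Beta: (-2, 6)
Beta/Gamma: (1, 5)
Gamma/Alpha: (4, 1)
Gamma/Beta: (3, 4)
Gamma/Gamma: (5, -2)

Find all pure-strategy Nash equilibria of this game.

(Gamma, Beta)

Check mutual best responses: a cell is a NE iff neither player can gain by unilaterally deviating.
Player A's best responses — vs Alpha: Gamma (payoff 4); vs Beta: Gamma (payoff 3); vs Gamma: Alpha (payoff 6).
Player B's best responses — vs Alpha: Beta (payoff 6); vs Beta: Beta (payoff 6); vs Gamma: Beta (payoff 4).
The only mutual best response is (Gamma, Beta); neither player gains by switching there.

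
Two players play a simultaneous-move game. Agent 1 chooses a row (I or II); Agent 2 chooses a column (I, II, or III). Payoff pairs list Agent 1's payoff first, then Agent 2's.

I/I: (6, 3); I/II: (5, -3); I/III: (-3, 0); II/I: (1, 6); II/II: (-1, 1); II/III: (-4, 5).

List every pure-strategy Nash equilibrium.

(I, I)

A profile is a Nash equilibrium when each player is best-responding to the other.
Agent 1's best responses — vs I: I (payoff 6); vs II: I (payoff 5); vs III: I (payoff -3).
Agent 2's best responses — vs I: I (payoff 3); vs II: I (payoff 6).
The only mutual best response is (I, I); neither player gains by switching there.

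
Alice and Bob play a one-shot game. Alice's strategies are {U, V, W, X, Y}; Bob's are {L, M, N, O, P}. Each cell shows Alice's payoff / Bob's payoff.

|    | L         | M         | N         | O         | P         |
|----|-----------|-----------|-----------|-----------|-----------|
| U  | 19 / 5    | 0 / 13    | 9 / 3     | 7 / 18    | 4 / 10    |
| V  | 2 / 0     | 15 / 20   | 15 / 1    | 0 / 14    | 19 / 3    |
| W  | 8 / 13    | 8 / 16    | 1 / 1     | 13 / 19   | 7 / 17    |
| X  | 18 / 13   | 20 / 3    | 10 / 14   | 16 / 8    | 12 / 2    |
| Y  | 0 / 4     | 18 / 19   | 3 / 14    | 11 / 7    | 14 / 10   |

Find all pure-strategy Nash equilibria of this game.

No pure-strategy Nash equilibrium

Check mutual best responses: a cell is a NE iff neither player can gain by unilaterally deviating.
Alice's best responses — vs L: U (payoff 19); vs M: X (payoff 20); vs N: V (payoff 15); vs O: X (payoff 16); vs P: V (payoff 19).
Bob's best responses — vs U: O (payoff 18); vs V: M (payoff 20); vs W: O (payoff 19); vs X: N (payoff 14); vs Y: M (payoff 19).
No cell has both players best-responding. For instance, Alice's best reply to O is X, but against X Bob prefers N over O.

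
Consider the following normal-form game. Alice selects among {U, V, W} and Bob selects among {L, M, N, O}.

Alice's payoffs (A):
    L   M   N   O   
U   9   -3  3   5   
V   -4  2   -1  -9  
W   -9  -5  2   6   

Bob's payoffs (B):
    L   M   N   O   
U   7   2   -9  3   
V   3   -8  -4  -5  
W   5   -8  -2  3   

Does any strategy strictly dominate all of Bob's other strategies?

A strategy is strictly dominant if it gives Bob a strictly higher payoff than every other strategy, against every choice by the opponent.
L strictly dominates: vs U: 7 > each of {2, -9, 3}; vs V: 3 > each of {-8, -4, -5}; vs W: 5 > each of {-8, -2, 3}.

L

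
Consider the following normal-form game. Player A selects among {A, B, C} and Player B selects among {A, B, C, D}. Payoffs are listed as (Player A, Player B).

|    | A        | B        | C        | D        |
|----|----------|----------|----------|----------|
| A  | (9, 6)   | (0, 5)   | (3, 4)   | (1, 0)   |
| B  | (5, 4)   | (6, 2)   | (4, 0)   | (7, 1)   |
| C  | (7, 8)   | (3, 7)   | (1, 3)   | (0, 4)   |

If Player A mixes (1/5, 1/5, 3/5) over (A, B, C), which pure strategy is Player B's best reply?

A

Compute Player B's expected payoff from each pure strategy against the given mix.
A: (1/5)·6 + (1/5)·4 + (3/5)·8 = 34/5
B: (1/5)·5 + (1/5)·2 + (3/5)·7 = 28/5
C: (1/5)·4 + (1/5)·0 + (3/5)·3 = 13/5
D: (1/5)·0 + (1/5)·1 + (3/5)·4 = 13/5
Highest expected payoff is 34/5, from A.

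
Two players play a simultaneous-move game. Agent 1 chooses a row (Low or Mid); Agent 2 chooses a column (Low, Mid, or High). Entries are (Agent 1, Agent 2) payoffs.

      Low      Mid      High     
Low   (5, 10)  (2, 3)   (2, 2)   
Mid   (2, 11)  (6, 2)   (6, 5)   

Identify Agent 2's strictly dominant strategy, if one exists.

Check whether one of Agent 2's strategies beats all alternatives regardless of what the opponent does.
Low strictly dominates: vs Low: 10 > each of {3, 2}; vs Mid: 11 > each of {2, 5}.

Low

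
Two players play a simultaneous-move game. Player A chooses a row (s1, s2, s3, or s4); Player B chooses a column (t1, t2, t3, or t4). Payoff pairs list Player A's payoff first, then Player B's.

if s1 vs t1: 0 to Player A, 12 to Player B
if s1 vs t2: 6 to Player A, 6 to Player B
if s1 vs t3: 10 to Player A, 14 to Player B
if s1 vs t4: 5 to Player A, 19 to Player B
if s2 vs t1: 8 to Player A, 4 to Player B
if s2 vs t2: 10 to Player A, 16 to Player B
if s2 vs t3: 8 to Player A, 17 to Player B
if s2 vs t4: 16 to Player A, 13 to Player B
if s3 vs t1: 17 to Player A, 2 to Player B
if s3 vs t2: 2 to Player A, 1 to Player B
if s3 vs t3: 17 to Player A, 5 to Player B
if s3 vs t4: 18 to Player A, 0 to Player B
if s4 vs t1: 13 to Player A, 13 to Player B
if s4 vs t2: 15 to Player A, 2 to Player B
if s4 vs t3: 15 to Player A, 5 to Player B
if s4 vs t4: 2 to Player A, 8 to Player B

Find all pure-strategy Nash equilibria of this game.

Find each player's best response to every opponent strategy; NE are the intersections.
Player A's best responses — vs t1: s3 (payoff 17); vs t2: s4 (payoff 15); vs t3: s3 (payoff 17); vs t4: s3 (payoff 18).
Player B's best responses — vs s1: t4 (payoff 19); vs s2: t3 (payoff 17); vs s3: t3 (payoff 5); vs s4: t1 (payoff 13).
The only mutual best response is (s3, t3); neither player gains by switching there.

(s3, t3)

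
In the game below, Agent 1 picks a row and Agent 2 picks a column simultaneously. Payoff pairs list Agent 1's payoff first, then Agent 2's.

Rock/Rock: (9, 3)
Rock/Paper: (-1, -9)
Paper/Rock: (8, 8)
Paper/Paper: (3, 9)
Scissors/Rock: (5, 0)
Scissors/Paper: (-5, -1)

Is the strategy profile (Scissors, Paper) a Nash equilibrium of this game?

No

Holding Agent 2 at Paper: Agent 1 gets -5 from Scissors but could get 3 by switching to Paper. Agent 1 has a profitable deviation.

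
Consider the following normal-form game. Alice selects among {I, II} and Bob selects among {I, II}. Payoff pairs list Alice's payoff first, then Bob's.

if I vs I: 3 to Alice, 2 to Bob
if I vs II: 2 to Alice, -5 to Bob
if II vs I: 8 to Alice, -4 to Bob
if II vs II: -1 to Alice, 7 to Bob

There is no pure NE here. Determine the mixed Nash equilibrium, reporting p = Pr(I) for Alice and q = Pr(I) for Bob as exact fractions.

p = 11/18, q = 3/8

Each player's mixing probability is pinned down by making the *other* player indifferent.
Bob indifferent between I and II: p·2 + (1−p)·(-4) = p·(-5) + (1−p)·7 ⟹ (-4) + 6p = 7 + (-12)p ⟹ p = 11/18.
Alice indifferent between I and II: q·3 + (1−q)·2 = q·8 + (1−q)·(-1) ⟹ 2 + 1q = (-1) + 9q ⟹ q = 3/8.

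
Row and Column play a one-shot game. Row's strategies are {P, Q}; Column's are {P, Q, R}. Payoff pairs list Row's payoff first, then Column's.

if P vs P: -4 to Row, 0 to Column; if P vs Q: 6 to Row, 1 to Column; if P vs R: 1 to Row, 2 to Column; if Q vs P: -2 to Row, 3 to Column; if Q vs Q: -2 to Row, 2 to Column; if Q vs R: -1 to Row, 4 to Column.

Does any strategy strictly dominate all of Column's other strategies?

R

Check whether one of Column's strategies beats all alternatives regardless of what the opponent does.
R strictly dominates: vs P: 2 > each of {0, 1}; vs Q: 4 > each of {3, 2}.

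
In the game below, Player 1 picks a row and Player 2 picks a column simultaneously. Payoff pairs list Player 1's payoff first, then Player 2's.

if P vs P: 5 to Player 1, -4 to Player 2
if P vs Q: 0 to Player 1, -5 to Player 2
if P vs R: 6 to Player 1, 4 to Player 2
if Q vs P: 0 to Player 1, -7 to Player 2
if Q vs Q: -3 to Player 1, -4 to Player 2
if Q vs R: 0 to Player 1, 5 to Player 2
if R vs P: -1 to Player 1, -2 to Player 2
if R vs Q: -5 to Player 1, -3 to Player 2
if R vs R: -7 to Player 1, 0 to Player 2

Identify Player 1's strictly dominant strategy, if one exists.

P

Check whether one of Player 1's strategies beats all alternatives regardless of what the opponent does.
P strictly dominates: vs P: 5 > each of {0, -1}; vs Q: 0 > each of {-3, -5}; vs R: 6 > each of {0, -7}.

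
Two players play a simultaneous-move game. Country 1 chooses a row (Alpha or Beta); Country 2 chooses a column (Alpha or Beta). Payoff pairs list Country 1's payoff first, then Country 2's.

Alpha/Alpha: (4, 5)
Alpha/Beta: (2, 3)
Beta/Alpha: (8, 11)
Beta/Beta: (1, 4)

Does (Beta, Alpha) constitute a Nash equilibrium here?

Holding Country 2 at Alpha: Country 1 gets 8 from Beta, versus 4 from Alpha. No profitable deviation for Country 1.
Holding Country 1 at Beta: Country 2 gets 11 from Alpha, versus 4 from Beta. No profitable deviation for Country 2 either.

Yes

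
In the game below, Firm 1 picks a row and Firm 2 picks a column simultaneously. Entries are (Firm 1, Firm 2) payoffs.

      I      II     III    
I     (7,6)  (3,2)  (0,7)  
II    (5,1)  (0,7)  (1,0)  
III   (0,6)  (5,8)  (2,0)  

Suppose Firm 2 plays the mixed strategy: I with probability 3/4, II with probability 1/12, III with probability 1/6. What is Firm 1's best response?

Firm 1's best reply maximizes expected payoff against the mix.
I: (3/4)·7 + (1/12)·3 + (1/6)·0 = 11/2
II: (3/4)·5 + (1/12)·0 + (1/6)·1 = 47/12
III: (3/4)·0 + (1/12)·5 + (1/6)·2 = 3/4
Highest expected payoff is 11/2, from I.

I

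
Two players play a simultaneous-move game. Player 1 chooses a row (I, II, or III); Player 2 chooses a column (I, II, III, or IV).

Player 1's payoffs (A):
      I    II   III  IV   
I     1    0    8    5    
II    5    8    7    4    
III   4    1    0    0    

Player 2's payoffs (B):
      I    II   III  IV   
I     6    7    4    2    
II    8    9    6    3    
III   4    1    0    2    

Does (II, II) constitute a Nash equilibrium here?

Yes

Holding Player 2 at II: Player 1 gets 8 from II, versus 0 from I, 1 from III. No profitable deviation for Player 1.
Holding Player 1 at II: Player 2 gets 9 from II, versus 8 from I, 6 from III, 3 from IV. No profitable deviation for Player 2 either.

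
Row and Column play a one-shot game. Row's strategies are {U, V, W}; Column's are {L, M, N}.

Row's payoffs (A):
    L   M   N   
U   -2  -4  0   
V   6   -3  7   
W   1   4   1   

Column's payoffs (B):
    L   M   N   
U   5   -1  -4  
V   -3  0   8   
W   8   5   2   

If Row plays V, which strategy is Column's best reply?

With Row fixed at V, Column's payoffs are: L → -3, M → 0, N → 8.
The maximum is 8, achieved by N.

N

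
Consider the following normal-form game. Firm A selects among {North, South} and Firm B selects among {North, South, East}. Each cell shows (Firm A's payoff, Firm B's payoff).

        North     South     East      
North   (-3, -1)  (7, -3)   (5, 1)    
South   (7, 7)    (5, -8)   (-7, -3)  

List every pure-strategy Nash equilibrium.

A profile is a Nash equilibrium when each player is best-responding to the other.
Firm A's best responses — vs North: South (payoff 7); vs South: North (payoff 7); vs East: North (payoff 5).
Firm B's best responses — vs North: East (payoff 1); vs South: North (payoff 7).
Mutual best responses occur at (North, East) and (South, North); at each, neither player gains by switching.

(North, East) and (South, North)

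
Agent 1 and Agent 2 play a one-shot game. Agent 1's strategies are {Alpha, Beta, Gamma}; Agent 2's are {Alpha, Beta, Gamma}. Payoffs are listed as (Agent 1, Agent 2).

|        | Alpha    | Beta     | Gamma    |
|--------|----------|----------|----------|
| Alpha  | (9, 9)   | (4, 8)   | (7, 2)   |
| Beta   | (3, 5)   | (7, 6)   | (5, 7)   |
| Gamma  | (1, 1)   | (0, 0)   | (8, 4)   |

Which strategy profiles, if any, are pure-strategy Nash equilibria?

Find each player's best response to every opponent strategy; NE are the intersections.
Agent 1's best responses — vs Alpha: Alpha (payoff 9); vs Beta: Beta (payoff 7); vs Gamma: Gamma (payoff 8).
Agent 2's best responses — vs Alpha: Alpha (payoff 9); vs Beta: Gamma (payoff 7); vs Gamma: Gamma (payoff 4).
Mutual best responses occur at (Alpha, Alpha) and (Gamma, Gamma); at each, neither player gains by switching.

(Alpha, Alpha) and (Gamma, Gamma)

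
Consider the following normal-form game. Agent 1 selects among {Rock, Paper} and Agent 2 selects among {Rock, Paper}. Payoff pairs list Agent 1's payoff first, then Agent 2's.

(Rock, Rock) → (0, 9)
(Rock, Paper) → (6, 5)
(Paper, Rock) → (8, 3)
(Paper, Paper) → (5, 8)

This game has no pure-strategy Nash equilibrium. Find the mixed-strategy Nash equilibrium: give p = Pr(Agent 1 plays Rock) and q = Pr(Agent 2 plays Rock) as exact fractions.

In a mixed NE each player is indifferent between their pure strategies, so the opponent's mix sets the indifference.
Agent 2 indifferent between Rock and Paper: p·9 + (1−p)·3 = p·5 + (1−p)·8 ⟹ 3 + 6p = 8 + (-3)p ⟹ p = 5/9.
Agent 1 indifferent between Rock and Paper: q·0 + (1−q)·6 = q·8 + (1−q)·5 ⟹ 6 + (-6)q = 5 + 3q ⟹ q = 1/9.

p = 5/9, q = 1/9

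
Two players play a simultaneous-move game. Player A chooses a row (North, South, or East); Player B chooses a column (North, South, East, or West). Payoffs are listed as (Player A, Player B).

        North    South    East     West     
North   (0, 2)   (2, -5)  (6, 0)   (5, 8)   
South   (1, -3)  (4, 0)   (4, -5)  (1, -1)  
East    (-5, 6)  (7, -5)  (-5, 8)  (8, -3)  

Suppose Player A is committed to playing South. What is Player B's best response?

South

With Player A fixed at South, Player B's payoffs are: North → -3, South → 0, East → -5, West → -1.
The maximum is 0, achieved by South.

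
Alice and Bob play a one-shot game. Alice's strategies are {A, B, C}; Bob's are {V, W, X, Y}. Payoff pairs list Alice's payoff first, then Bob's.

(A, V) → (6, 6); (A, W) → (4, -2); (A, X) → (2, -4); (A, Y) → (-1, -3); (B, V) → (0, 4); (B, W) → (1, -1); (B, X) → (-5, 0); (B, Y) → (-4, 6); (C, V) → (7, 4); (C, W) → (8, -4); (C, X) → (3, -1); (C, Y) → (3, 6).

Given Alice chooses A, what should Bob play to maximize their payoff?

V

With Alice fixed at A, Bob's payoffs are: V → 6, W → -2, X → -4, Y → -3.
The maximum is 6, achieved by V.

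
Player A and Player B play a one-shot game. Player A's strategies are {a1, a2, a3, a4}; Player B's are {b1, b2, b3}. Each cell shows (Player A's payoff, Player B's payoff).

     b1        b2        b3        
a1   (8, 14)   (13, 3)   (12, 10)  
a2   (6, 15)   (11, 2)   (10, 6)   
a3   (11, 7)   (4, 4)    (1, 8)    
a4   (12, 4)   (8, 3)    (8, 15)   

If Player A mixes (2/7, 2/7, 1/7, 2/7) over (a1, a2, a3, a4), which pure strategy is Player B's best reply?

b1

Compute Player B's expected payoff from each pure strategy against the given mix.
b1: (2/7)·14 + (2/7)·15 + (1/7)·7 + (2/7)·4 = 73/7
b2: (2/7)·3 + (2/7)·2 + (1/7)·4 + (2/7)·3 = 20/7
b3: (2/7)·10 + (2/7)·6 + (1/7)·8 + (2/7)·15 = 10
Highest expected payoff is 73/7, from b1.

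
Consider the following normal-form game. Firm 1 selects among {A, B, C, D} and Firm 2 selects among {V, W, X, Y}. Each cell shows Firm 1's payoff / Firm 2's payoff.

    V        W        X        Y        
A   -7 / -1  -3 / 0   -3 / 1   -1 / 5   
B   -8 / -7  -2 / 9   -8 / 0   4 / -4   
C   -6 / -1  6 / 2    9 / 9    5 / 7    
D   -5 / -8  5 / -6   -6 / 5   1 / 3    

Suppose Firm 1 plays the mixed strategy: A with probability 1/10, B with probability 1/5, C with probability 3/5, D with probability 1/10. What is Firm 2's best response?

X

Firm 2's best reply maximizes expected payoff against the mix.
V: (1/10)·(-1) + (1/5)·(-7) + (3/5)·(-1) + (1/10)·(-8) = -29/10
W: (1/10)·0 + (1/5)·9 + (3/5)·2 + (1/10)·(-6) = 12/5
X: (1/10)·1 + (1/5)·0 + (3/5)·9 + (1/10)·5 = 6
Y: (1/10)·5 + (1/5)·(-4) + (3/5)·7 + (1/10)·3 = 21/5
Highest expected payoff is 6, from X.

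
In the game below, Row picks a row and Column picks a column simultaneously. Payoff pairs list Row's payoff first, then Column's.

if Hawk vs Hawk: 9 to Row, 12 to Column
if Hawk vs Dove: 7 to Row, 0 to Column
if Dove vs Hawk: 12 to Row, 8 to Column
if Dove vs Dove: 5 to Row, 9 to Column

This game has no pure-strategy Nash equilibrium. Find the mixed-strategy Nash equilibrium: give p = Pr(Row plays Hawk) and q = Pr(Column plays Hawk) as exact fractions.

In a mixed NE each player is indifferent between their pure strategies, so the opponent's mix sets the indifference.
Column indifferent between Hawk and Dove: p·12 + (1−p)·8 = p·0 + (1−p)·9 ⟹ 8 + 4p = 9 + (-9)p ⟹ p = 1/13.
Row indifferent between Hawk and Dove: q·9 + (1−q)·7 = q·12 + (1−q)·5 ⟹ 7 + 2q = 5 + 7q ⟹ q = 2/5.

p = 1/13, q = 2/5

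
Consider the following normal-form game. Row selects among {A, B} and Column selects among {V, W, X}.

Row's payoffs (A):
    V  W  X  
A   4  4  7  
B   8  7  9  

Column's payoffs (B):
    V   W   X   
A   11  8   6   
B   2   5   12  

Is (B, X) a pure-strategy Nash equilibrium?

Holding Column at X: Row gets 9 from B, versus 7 from A. No profitable deviation for Row.
Holding Row at B: Column gets 12 from X, versus 2 from V, 5 from W. No profitable deviation for Column either.

Yes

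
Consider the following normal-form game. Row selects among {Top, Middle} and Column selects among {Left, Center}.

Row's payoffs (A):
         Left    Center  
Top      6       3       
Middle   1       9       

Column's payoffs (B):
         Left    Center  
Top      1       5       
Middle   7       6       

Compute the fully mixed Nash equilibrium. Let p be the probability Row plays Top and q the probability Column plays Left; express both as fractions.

In a mixed NE each player is indifferent between their pure strategies, so the opponent's mix sets the indifference.
Column indifferent between Left and Center: p·1 + (1−p)·7 = p·5 + (1−p)·6 ⟹ 7 + (-6)p = 6 + (-1)p ⟹ p = 1/5.
Row indifferent between Top and Middle: q·6 + (1−q)·3 = q·1 + (1−q)·9 ⟹ 3 + 3q = 9 + (-8)q ⟹ q = 6/11.

p = 1/5, q = 6/11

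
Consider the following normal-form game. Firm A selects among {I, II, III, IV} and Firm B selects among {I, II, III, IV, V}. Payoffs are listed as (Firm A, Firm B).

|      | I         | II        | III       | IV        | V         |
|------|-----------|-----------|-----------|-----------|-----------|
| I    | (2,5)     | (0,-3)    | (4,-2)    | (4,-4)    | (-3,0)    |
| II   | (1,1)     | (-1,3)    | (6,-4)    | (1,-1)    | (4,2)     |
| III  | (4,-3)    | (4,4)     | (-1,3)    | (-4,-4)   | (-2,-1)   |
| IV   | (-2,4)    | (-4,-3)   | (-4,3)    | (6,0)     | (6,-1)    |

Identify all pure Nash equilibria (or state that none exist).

(III, II)

A profile is a Nash equilibrium when each player is best-responding to the other.
Firm A's best responses — vs I: III (payoff 4); vs II: III (payoff 4); vs III: II (payoff 6); vs IV: IV (payoff 6); vs V: IV (payoff 6).
Firm B's best responses — vs I: I (payoff 5); vs II: II (payoff 3); vs III: II (payoff 4); vs IV: I (payoff 4).
The only mutual best response is (III, II); neither player gains by switching there.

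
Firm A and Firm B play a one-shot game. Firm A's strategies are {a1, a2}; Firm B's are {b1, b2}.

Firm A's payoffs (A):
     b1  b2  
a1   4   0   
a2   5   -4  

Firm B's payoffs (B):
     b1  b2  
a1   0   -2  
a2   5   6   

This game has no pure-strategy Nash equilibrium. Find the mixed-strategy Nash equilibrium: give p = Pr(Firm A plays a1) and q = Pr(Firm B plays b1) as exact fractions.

Each player's mixing probability is pinned down by making the *other* player indifferent.
Firm B indifferent between b1 and b2: p·0 + (1−p)·5 = p·(-2) + (1−p)·6 ⟹ 5 + (-5)p = 6 + (-8)p ⟹ p = 1/3.
Firm A indifferent between a1 and a2: q·4 + (1−q)·0 = q·5 + (1−q)·(-4) ⟹ 0 + 4q = (-4) + 9q ⟹ q = 4/5.

p = 1/3, q = 4/5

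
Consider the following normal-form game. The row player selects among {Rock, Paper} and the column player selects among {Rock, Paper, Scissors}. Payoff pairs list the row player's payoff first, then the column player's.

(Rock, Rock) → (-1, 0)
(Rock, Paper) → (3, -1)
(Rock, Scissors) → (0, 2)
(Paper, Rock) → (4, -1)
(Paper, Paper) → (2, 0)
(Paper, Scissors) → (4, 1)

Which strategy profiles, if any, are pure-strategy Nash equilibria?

Check mutual best responses: a cell is a NE iff neither player can gain by unilaterally deviating.
The row player's best responses — vs Rock: Paper (payoff 4); vs Paper: Rock (payoff 3); vs Scissors: Paper (payoff 4).
The column player's best responses — vs Rock: Scissors (payoff 2); vs Paper: Scissors (payoff 1).
The only mutual best response is (Paper, Scissors); neither player gains by switching there.

(Paper, Scissors)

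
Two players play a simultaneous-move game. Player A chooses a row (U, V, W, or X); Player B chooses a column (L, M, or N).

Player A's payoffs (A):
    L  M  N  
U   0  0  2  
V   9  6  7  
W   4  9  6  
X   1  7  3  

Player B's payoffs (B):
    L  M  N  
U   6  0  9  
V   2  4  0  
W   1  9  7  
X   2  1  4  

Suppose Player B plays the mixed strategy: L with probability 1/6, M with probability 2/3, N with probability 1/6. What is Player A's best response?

W

Player A's best reply maximizes expected payoff against the mix.
U: (1/6)·0 + (2/3)·0 + (1/6)·2 = 1/3
V: (1/6)·9 + (2/3)·6 + (1/6)·7 = 20/3
W: (1/6)·4 + (2/3)·9 + (1/6)·6 = 23/3
X: (1/6)·1 + (2/3)·7 + (1/6)·3 = 16/3
Highest expected payoff is 23/3, from W.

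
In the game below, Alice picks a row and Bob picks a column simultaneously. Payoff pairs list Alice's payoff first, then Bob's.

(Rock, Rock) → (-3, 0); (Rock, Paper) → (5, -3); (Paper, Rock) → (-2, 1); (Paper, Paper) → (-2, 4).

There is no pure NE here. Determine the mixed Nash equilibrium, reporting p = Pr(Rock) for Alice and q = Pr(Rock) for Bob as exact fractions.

In a mixed NE each player is indifferent between their pure strategies, so the opponent's mix sets the indifference.
Bob indifferent between Rock and Paper: p·0 + (1−p)·1 = p·(-3) + (1−p)·4 ⟹ 1 + (-1)p = 4 + (-7)p ⟹ p = 1/2.
Alice indifferent between Rock and Paper: q·(-3) + (1−q)·5 = q·(-2) + (1−q)·(-2) ⟹ 5 + (-8)q = (-2) + 0q ⟹ q = 7/8.

p = 1/2, q = 7/8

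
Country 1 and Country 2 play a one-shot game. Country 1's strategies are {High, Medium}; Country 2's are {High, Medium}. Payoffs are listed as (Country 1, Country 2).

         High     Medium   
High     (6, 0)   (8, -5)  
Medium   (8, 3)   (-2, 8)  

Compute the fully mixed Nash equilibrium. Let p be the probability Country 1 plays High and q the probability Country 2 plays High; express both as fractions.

p = 1/2, q = 5/6

In a mixed NE each player is indifferent between their pure strategies, so the opponent's mix sets the indifference.
Country 2 indifferent between High and Medium: p·0 + (1−p)·3 = p·(-5) + (1−p)·8 ⟹ 3 + (-3)p = 8 + (-13)p ⟹ p = 1/2.
Country 1 indifferent between High and Medium: q·6 + (1−q)·8 = q·8 + (1−q)·(-2) ⟹ 8 + (-2)q = (-2) + 10q ⟹ q = 5/6.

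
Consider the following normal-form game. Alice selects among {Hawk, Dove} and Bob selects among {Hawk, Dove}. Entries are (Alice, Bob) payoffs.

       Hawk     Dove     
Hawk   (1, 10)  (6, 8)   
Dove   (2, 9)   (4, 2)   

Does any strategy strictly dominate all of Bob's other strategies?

Check whether one of Bob's strategies beats all alternatives regardless of what the opponent does.
Hawk strictly dominates: vs Hawk: 10 > 8; vs Dove: 9 > 2.

Hawk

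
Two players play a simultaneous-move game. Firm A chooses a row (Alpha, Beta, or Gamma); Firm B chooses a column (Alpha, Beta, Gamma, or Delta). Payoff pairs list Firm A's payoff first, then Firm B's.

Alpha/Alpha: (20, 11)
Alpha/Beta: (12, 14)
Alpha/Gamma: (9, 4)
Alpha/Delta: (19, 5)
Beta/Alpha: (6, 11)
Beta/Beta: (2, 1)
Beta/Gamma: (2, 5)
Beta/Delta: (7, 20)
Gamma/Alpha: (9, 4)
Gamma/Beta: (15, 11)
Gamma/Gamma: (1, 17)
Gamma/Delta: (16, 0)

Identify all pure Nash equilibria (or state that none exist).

Check mutual best responses: a cell is a NE iff neither player can gain by unilaterally deviating.
Firm A's best responses — vs Alpha: Alpha (payoff 20); vs Beta: Gamma (payoff 15); vs Gamma: Alpha (payoff 9); vs Delta: Alpha (payoff 19).
Firm B's best responses — vs Alpha: Beta (payoff 14); vs Beta: Delta (payoff 20); vs Gamma: Gamma (payoff 17).
No cell has both players best-responding. For instance, Firm A's best reply to Delta is Alpha, but against Alpha Firm B prefers Beta over Delta.

There is no pure-strategy Nash equilibrium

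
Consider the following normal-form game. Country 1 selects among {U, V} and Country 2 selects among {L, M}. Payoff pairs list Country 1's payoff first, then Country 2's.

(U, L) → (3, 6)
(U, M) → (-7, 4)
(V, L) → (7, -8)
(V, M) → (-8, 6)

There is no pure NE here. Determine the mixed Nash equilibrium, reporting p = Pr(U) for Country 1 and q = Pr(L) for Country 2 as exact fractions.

Each player's mixing probability is pinned down by making the *other* player indifferent.
Country 2 indifferent between L and M: p·6 + (1−p)·(-8) = p·4 + (1−p)·6 ⟹ (-8) + 14p = 6 + (-2)p ⟹ p = 7/8.
Country 1 indifferent between U and V: q·3 + (1−q)·(-7) = q·7 + (1−q)·(-8) ⟹ (-7) + 10q = (-8) + 15q ⟹ q = 1/5.

p = 7/8, q = 1/5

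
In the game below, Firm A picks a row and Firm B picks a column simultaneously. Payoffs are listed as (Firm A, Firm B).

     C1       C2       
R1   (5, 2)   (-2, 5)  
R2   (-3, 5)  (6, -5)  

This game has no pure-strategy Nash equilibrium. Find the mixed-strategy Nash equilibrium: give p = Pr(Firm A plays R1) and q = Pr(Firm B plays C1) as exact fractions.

In a mixed NE each player is indifferent between their pure strategies, so the opponent's mix sets the indifference.
Firm B indifferent between C1 and C2: p·2 + (1−p)·5 = p·5 + (1−p)·(-5) ⟹ 5 + (-3)p = (-5) + 10p ⟹ p = 10/13.
Firm A indifferent between R1 and R2: q·5 + (1−q)·(-2) = q·(-3) + (1−q)·6 ⟹ (-2) + 7q = 6 + (-9)q ⟹ q = 1/2.

p = 10/13, q = 1/2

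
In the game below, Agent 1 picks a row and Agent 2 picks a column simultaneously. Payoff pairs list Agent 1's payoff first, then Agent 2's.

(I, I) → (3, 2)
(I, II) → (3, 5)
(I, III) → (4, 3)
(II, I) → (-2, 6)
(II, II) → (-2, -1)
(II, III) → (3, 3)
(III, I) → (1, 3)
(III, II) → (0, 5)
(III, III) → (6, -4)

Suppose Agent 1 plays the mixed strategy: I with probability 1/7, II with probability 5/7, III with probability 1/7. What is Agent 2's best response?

Compute Agent 2's expected payoff from each pure strategy against the given mix.
I: (1/7)·2 + (5/7)·6 + (1/7)·3 = 5
II: (1/7)·5 + (5/7)·(-1) + (1/7)·5 = 5/7
III: (1/7)·3 + (5/7)·3 + (1/7)·(-4) = 2
Highest expected payoff is 5, from I.

I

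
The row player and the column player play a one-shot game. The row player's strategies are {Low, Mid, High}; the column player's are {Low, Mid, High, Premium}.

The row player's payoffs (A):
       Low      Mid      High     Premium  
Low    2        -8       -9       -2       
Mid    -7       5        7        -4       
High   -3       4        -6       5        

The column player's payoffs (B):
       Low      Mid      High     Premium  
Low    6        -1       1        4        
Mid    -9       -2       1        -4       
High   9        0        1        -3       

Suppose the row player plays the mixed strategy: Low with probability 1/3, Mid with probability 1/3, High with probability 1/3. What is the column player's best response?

The column player's best reply maximizes expected payoff against the mix.
Low: (1/3)·6 + (1/3)·(-9) + (1/3)·9 = 2
Mid: (1/3)·(-1) + (1/3)·(-2) + (1/3)·0 = -1
High: (1/3)·1 + (1/3)·1 + (1/3)·1 = 1
Premium: (1/3)·4 + (1/3)·(-4) + (1/3)·(-3) = -1
Highest expected payoff is 2, from Low.

Low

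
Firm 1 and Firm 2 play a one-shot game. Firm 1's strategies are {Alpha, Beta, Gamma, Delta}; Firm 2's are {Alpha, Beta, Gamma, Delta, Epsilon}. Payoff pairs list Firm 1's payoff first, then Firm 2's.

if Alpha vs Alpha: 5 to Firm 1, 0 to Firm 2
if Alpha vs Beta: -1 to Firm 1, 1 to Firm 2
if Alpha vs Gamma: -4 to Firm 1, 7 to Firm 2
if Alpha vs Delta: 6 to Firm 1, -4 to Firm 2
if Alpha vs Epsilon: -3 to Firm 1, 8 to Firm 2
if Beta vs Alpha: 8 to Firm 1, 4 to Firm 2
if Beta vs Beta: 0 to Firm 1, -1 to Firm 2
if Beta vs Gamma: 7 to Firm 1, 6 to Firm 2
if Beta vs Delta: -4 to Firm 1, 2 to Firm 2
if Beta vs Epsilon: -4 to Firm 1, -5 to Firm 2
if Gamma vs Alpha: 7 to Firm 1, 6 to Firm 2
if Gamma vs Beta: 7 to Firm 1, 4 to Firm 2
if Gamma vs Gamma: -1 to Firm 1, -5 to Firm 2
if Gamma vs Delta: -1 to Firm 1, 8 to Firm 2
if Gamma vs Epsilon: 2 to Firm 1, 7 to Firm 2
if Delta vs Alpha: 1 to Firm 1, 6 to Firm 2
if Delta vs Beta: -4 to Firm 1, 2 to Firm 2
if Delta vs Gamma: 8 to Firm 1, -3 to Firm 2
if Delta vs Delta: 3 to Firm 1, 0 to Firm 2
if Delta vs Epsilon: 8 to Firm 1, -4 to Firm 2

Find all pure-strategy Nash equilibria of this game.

None

Check mutual best responses: a cell is a NE iff neither player can gain by unilaterally deviating.
Firm 1's best responses — vs Alpha: Beta (payoff 8); vs Beta: Gamma (payoff 7); vs Gamma: Delta (payoff 8); vs Delta: Alpha (payoff 6); vs Epsilon: Delta (payoff 8).
Firm 2's best responses — vs Alpha: Epsilon (payoff 8); vs Beta: Gamma (payoff 6); vs Gamma: Delta (payoff 8); vs Delta: Alpha (payoff 6).
No cell has both players best-responding. For instance, Firm 1's best reply to Alpha is Beta, but against Beta Firm 2 prefers Gamma over Alpha.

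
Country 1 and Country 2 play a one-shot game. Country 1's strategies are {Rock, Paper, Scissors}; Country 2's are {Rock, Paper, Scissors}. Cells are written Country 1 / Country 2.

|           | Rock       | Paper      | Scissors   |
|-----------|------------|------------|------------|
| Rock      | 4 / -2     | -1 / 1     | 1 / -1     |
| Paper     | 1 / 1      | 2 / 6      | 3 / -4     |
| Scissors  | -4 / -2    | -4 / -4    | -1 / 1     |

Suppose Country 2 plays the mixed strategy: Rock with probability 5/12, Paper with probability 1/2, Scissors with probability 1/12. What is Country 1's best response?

Country 1's best reply maximizes expected payoff against the mix.
Rock: (5/12)·4 + (1/2)·(-1) + (1/12)·1 = 5/4
Paper: (5/12)·1 + (1/2)·2 + (1/12)·3 = 5/3
Scissors: (5/12)·(-4) + (1/2)·(-4) + (1/12)·(-1) = -15/4
Highest expected payoff is 5/3, from Paper.

Paper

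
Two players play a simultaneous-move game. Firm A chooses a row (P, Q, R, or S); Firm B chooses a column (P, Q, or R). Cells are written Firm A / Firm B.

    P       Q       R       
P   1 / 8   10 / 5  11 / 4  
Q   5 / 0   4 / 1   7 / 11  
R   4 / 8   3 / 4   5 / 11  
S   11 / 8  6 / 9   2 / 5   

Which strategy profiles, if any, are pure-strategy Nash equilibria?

None

Find each player's best response to every opponent strategy; NE are the intersections.
Firm A's best responses — vs P: S (payoff 11); vs Q: P (payoff 10); vs R: P (payoff 11).
Firm B's best responses — vs P: P (payoff 8); vs Q: R (payoff 11); vs R: R (payoff 11); vs S: Q (payoff 9).
No cell has both players best-responding. For instance, Firm A's best reply to Q is P, but against P Firm B prefers P over Q.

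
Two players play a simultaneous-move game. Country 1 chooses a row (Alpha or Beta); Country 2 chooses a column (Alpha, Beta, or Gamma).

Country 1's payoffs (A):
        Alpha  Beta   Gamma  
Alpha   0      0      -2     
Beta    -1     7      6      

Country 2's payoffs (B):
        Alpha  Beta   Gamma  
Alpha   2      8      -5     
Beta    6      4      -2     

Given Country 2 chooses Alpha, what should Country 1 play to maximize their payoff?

Alpha

With Country 2 fixed at Alpha, Country 1's payoffs are: Alpha → 0, Beta → -1.
The maximum is 0, achieved by Alpha.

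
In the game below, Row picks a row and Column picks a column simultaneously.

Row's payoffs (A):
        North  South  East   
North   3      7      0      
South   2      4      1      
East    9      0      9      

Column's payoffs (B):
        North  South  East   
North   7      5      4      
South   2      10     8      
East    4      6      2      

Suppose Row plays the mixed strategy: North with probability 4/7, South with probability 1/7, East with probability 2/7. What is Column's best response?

Compute Column's expected payoff from each pure strategy against the given mix.
North: (4/7)·7 + (1/7)·2 + (2/7)·4 = 38/7
South: (4/7)·5 + (1/7)·10 + (2/7)·6 = 6
East: (4/7)·4 + (1/7)·8 + (2/7)·2 = 4
Highest expected payoff is 6, from South.

South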